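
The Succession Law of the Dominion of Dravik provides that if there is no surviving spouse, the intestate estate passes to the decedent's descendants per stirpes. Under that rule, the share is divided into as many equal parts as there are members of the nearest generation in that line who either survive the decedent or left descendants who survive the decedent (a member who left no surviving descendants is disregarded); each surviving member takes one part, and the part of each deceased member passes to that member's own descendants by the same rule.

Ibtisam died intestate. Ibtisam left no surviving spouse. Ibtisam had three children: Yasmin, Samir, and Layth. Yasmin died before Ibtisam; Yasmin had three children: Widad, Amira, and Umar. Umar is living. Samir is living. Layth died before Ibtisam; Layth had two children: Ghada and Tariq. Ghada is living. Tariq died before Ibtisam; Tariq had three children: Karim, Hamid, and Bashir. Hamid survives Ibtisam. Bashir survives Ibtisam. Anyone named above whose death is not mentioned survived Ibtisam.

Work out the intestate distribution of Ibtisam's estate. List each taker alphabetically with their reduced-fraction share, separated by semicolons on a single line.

Amira 1/9; Bashir 1/18; Ghada 1/6; Hamid 1/18; Karim 1/18; Samir 1/3; Umar 1/9; Widad 1/9

There is no surviving spouse, so the entire estate passes to Ibtisam's descendants per stirpes.
The estate is divided into 3 equal shares of 1/3 among Yasmin, Samir, Layth.
Yasmin predeceased; the 1/3 allotted to Yasmin's branch passes to Yasmin's issue by representation.
The 1/3 is divided into 3 equal shares of 1/9 among Widad, Amira, Umar.
Widad is living and takes 1/9.
Amira is living and takes 1/9.
Umar is living and takes 1/9.
Samir is living and takes 1/3.
Layth predeceased; the 1/3 allotted to Layth's branch passes to Layth's issue by representation.
The 1/3 is divided into 2 equal shares of 1/6 among Ghada, Tariq.
Ghada is living and takes 1/6.
Tariq predeceased; the 1/6 allotted to Tariq's branch passes to Tariq's issue by representation.
The 1/6 is divided into 3 equal shares of 1/18 among Karim, Hamid, Bashir.
Karim is living and takes 1/18.
Hamid is living and takes 1/18.
Bashir is living and takes 1/18.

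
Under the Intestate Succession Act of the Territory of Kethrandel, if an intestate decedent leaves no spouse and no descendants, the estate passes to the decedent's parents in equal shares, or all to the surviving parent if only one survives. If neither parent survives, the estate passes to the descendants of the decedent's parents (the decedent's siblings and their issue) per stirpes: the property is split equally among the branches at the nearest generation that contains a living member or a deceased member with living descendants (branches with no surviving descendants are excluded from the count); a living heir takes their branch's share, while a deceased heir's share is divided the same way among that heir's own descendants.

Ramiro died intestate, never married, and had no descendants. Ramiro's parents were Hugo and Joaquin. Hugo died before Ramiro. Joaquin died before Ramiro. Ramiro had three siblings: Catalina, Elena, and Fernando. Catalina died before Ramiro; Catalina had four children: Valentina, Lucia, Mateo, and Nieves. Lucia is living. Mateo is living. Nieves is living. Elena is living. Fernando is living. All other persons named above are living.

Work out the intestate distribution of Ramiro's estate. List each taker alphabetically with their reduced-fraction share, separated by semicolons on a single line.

Neither parent survives and there are no descendants, so the estate passes to Ramiro's siblings and their issue per stirpes.
The estate is divided into 3 equal shares of 1/3 among Catalina, Elena, Fernando.
Catalina predeceased; the 1/3 allotted to Catalina's branch passes to Catalina's issue by representation.
The 1/3 is divided into 4 equal shares of 1/12 among Valentina, Lucia, Mateo, Nieves.
Valentina is living and takes 1/12.
Lucia is living and takes 1/12.
Mateo is living and takes 1/12.
Nieves is living and takes 1/12.
Elena is living and takes 1/3.
Fernando is living and takes 1/3.

Elena 1/3; Fernando 1/3; Lucia 1/12; Mateo 1/12; Nieves 1/12; Valentina 1/12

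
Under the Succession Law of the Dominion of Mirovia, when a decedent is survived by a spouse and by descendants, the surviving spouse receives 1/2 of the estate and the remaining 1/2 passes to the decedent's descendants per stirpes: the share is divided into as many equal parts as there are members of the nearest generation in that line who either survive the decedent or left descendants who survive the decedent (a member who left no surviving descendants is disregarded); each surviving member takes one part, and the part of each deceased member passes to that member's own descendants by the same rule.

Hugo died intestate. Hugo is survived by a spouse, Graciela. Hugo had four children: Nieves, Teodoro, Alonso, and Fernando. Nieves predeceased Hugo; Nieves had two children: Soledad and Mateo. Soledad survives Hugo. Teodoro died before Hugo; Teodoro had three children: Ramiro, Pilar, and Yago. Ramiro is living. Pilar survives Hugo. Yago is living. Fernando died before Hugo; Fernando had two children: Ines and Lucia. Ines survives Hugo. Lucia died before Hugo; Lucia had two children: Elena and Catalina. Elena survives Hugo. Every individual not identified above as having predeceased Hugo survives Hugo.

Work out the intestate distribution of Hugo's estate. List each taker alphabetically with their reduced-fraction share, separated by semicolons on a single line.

Alonso 1/8; Catalina 1/32; Elena 1/32; Graciela 1/2; Ines 1/16; Mateo 1/16; Pilar 1/24; Ramiro 1/24; Soledad 1/16; Yago 1/24

Graciela, as surviving spouse, takes 1/2.
The remaining 1/2 passes to Hugo's descendants per stirpes.
The 1/2 is divided into 4 equal shares of 1/8 among Nieves, Teodoro, Alonso, Fernando.
Nieves predeceased; the 1/8 allotted to Nieves's branch passes to Nieves's issue by representation.
The 1/8 is divided into 2 equal shares of 1/16 among Soledad, Mateo.
Soledad is living and takes 1/16.
Mateo is living and takes 1/16.
Teodoro predeceased; the 1/8 allotted to Teodoro's branch passes to Teodoro's issue by representation.
The 1/8 is divided into 3 equal shares of 1/24 among Ramiro, Pilar, Yago.
Ramiro is living and takes 1/24.
Pilar is living and takes 1/24.
Yago is living and takes 1/24.
Alonso is living and takes 1/8.
Fernando predeceased; the 1/8 allotted to Fernando's branch passes to Fernando's issue by representation.
The 1/8 is divided into 2 equal shares of 1/16 among Ines, Lucia.
Ines is living and takes 1/16.
Lucia predeceased; the 1/16 allotted to Lucia's branch passes to Lucia's issue by representation.
The 1/16 is divided into 2 equal shares of 1/32 among Elena, Catalina.
Elena is living and takes 1/32.
Catalina is living and takes 1/32.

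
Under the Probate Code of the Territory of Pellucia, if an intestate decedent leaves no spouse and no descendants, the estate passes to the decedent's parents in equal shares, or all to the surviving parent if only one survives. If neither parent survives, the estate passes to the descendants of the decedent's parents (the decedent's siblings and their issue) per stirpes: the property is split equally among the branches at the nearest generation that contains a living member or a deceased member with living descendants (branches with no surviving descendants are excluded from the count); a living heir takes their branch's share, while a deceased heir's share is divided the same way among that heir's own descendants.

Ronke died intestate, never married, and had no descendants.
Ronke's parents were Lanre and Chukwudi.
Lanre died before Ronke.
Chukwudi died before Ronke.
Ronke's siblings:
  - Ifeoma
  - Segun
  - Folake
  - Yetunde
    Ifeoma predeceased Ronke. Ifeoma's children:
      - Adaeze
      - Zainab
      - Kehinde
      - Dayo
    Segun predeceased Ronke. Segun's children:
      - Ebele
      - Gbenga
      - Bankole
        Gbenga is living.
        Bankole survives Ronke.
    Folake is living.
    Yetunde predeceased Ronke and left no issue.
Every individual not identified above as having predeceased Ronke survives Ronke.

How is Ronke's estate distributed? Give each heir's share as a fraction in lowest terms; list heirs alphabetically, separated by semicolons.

Neither parent survives and there are no descendants, so the estate passes to Ronke's siblings and their issue per stirpes.
Yetunde left no surviving issue, so that branch lapses and is disregarded.
The estate is divided into 3 equal shares of 1/3 among Ifeoma, Segun, Folake.
Ifeoma predeceased; the 1/3 allotted to Ifeoma's branch passes to Ifeoma's issue by representation.
The 1/3 is divided into 4 equal shares of 1/12 among Adaeze, Zainab, Kehinde, Dayo.
Adaeze is living and takes 1/12.
Zainab is living and takes 1/12.
Kehinde is living and takes 1/12.
Dayo is living and takes 1/12.
Segun predeceased; the 1/3 allotted to Segun's branch passes to Segun's issue by representation.
The 1/3 is divided into 3 equal shares of 1/9 among Ebele, Gbenga, Bankole.
Ebele is living and takes 1/9.
Gbenga is living and takes 1/9.
Bankole is living and takes 1/9.
Folake is living and takes 1/3.

Adaeze 1/12; Bankole 1/9; Dayo 1/12; Ebele 1/9; Folake 1/3; Gbenga 1/9; Kehinde 1/12; Zainab 1/12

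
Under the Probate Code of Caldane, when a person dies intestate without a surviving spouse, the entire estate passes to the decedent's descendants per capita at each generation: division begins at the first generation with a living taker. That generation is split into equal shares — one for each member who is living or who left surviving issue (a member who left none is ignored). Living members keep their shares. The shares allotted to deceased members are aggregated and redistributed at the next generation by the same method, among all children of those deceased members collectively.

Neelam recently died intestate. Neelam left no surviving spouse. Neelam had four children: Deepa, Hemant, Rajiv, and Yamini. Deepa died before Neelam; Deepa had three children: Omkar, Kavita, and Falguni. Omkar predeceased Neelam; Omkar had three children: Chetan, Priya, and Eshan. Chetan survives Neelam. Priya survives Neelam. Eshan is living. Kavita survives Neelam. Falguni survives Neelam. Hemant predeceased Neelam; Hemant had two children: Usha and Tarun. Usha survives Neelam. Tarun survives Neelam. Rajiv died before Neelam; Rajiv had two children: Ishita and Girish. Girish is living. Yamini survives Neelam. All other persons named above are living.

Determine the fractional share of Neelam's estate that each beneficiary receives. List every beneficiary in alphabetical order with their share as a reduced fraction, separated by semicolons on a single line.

There is no surviving spouse, so the entire estate passes to Neelam's descendants per capita at each generation.
At generation 1 (Deepa, Hemant, Rajiv, Yamini) there are 4 shares of (1)/4 = 1/4 each.
Living: Yamini — each takes 1/4.
Deceased: Deepa, Hemant, and Rajiv. Their combined 3/4 is pooled and carried to generation 2.
At generation 2 (Omkar, Kavita, Falguni, Usha, Tarun, Ishita, Girish) there are 7 shares of (3/4)/7 = 3/28 each.
Living: Kavita, Falguni, Usha, Tarun, Ishita, and Girish — each takes 3/28.
Deceased: Omkar. That 3/28 share is carried to generation 3.
At generation 3 (Chetan, Priya, Eshan) there are 3 shares of (3/28)/3 = 1/28 each.
Living: Chetan, Priya, and Eshan — each takes 1/28.

Chetan 1/28; Eshan 1/28; Falguni 3/28; Girish 3/28; Ishita 3/28; Kavita 3/28; Priya 1/28; Tarun 3/28; Usha 3/28; Yamini 1/4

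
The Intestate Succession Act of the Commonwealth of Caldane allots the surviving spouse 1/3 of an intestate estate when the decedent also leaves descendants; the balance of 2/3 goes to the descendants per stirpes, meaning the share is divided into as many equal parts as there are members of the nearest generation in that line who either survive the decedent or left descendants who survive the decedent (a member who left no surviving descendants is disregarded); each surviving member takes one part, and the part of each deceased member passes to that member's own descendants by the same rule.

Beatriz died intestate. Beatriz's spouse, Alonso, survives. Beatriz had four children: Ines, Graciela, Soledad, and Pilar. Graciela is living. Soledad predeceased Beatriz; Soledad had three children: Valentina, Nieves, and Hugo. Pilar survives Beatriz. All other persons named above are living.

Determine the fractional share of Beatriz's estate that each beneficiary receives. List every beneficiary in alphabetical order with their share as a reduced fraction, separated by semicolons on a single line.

Alonso, as surviving spouse, takes 1/3.
The remaining 2/3 passes to Beatriz's descendants per stirpes.
The 2/3 is divided into 4 equal shares of 1/6 among Ines, Graciela, Soledad, Pilar.
Ines is living and takes 1/6.
Graciela is living and takes 1/6.
Soledad predeceased; the 1/6 allotted to Soledad's branch passes to Soledad's issue by representation.
The 1/6 is divided into 3 equal shares of 1/18 among Valentina, Nieves, Hugo.
Valentina is living and takes 1/18.
Nieves is living and takes 1/18.
Hugo is living and takes 1/18.
Pilar is living and takes 1/6.

Alonso 1/3; Graciela 1/6; Hugo 1/18; Ines 1/6; Nieves 1/18; Pilar 1/6; Valentina 1/18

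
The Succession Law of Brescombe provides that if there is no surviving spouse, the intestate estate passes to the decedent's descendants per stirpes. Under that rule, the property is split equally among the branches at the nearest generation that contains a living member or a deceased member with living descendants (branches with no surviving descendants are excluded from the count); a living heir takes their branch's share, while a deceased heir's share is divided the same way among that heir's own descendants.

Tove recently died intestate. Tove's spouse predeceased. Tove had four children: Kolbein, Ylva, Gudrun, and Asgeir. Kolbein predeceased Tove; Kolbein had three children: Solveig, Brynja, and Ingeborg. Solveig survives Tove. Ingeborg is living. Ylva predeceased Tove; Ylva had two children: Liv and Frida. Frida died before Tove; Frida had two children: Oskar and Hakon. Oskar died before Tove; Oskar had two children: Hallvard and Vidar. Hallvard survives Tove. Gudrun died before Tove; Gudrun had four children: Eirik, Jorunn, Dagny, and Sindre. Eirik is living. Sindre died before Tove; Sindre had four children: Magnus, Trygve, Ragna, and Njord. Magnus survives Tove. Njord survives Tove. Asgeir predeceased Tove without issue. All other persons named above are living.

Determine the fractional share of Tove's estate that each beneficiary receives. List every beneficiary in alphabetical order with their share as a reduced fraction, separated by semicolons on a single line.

Brynja 1/9; Dagny 1/12; Eirik 1/12; Hakon 1/12; Hallvard 1/24; Ingeborg 1/9; Jorunn 1/12; Liv 1/6; Magnus 1/48; Njord 1/48; Ragna 1/48; Solveig 1/9; Trygve 1/48; Vidar 1/24

There is no surviving spouse, so the entire estate passes to Tove's descendants per stirpes.
Asgeir left no surviving issue, so that branch lapses and is disregarded.
The estate is divided into 3 equal shares of 1/3 among Kolbein, Ylva, Gudrun.
Kolbein predeceased; the 1/3 allotted to Kolbein's branch passes to Kolbein's issue by representation.
The 1/3 is divided into 3 equal shares of 1/9 among Solveig, Brynja, Ingeborg.
Solveig is living and takes 1/9.
Brynja is living and takes 1/9.
Ingeborg is living and takes 1/9.
Ylva predeceased; the 1/3 allotted to Ylva's branch passes to Ylva's issue by representation.
The 1/3 is divided into 2 equal shares of 1/6 among Liv, Frida.
Liv is living and takes 1/6.
Frida predeceased; the 1/6 allotted to Frida's branch passes to Frida's issue by representation.
The 1/6 is divided into 2 equal shares of 1/12 among Oskar, Hakon.
Oskar predeceased; the 1/12 allotted to Oskar's branch passes to Oskar's issue by representation.
The 1/12 is divided into 2 equal shares of 1/24 among Hallvard, Vidar.
Hallvard is living and takes 1/24.
Vidar is living and takes 1/24.
Hakon is living and takes 1/12.
Gudrun predeceased; the 1/3 allotted to Gudrun's branch passes to Gudrun's issue by representation.
The 1/3 is divided into 4 equal shares of 1/12 among Eirik, Jorunn, Dagny, Sindre.
Eirik is living and takes 1/12.
Jorunn is living and takes 1/12.
Dagny is living and takes 1/12.
Sindre predeceased; the 1/12 allotted to Sindre's branch passes to Sindre's issue by representation.
The 1/12 is divided into 4 equal shares of 1/48 among Magnus, Trygve, Ragna, Njord.
Magnus is living and takes 1/48.
Trygve is living and takes 1/48.
Ragna is living and takes 1/48.
Njord is living and takes 1/48.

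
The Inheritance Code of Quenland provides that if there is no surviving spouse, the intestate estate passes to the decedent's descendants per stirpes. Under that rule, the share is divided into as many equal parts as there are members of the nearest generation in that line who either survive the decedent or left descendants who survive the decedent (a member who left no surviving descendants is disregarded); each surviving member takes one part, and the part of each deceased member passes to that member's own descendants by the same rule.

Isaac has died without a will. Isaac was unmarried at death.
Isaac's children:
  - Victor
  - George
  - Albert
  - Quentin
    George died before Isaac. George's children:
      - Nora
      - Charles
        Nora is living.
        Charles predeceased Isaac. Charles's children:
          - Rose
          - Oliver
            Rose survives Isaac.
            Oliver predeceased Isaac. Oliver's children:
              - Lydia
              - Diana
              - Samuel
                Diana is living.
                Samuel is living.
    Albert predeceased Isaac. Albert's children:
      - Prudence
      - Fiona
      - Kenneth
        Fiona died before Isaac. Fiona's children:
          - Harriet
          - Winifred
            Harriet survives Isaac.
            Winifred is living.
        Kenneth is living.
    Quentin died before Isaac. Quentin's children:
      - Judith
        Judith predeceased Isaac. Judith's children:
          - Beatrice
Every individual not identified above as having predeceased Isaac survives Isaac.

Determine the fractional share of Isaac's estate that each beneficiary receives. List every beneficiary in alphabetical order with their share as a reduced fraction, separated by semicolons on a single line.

There is no surviving spouse, so the entire estate passes to Isaac's descendants per stirpes.
The estate is divided into 4 equal shares of 1/4 among Victor, George, Albert, Quentin.
Victor is living and takes 1/4.
George predeceased; the 1/4 allotted to George's branch passes to George's issue by representation.
The 1/4 is divided into 2 equal shares of 1/8 among Nora, Charles.
Nora is living and takes 1/8.
Charles predeceased; the 1/8 allotted to Charles's branch passes to Charles's issue by representation.
The 1/8 is divided into 2 equal shares of 1/16 among Rose, Oliver.
Rose is living and takes 1/16.
Oliver predeceased; the 1/16 allotted to Oliver's branch passes to Oliver's issue by representation.
The 1/16 is divided into 3 equal shares of 1/48 among Lydia, Diana, Samuel.
Lydia is living and takes 1/48.
Diana is living and takes 1/48.
Samuel is living and takes 1/48.
Albert predeceased; the 1/4 allotted to Albert's branch passes to Albert's issue by representation.
The 1/4 is divided into 3 equal shares of 1/12 among Prudence, Fiona, Kenneth.
Prudence is living and takes 1/12.
Fiona predeceased; the 1/12 allotted to Fiona's branch passes to Fiona's issue by representation.
The 1/12 is divided into 2 equal shares of 1/24 among Harriet, Winifred.
Harriet is living and takes 1/24.
Winifred is living and takes 1/24.
Kenneth is living and takes 1/12.
Quentin predeceased; the 1/4 allotted to Quentin's branch passes to Quentin's issue by representation.
Judith's line is the sole branch at this level, so the full 1/4 passes to Judith's issue by representation.
Beatrice is the sole taker at this level and receives the full 1/4.

Beatrice 1/4; Diana 1/48; Harriet 1/24; Kenneth 1/12; Lydia 1/48; Nora 1/8; Prudence 1/12; Rose 1/16; Samuel 1/48; Victor 1/4; Winifred 1/24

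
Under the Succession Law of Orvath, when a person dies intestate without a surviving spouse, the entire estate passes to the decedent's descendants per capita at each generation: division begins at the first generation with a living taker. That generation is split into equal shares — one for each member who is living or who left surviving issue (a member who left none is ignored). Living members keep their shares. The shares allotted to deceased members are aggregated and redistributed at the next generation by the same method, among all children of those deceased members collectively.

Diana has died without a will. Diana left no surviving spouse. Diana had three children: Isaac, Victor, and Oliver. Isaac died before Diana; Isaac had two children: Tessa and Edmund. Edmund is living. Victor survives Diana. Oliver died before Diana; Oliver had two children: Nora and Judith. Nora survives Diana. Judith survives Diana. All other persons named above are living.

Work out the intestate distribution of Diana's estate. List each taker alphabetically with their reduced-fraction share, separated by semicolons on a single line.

Edmund 1/6; Judith 1/6; Nora 1/6; Tessa 1/6; Victor 1/3

There is no surviving spouse, so the entire estate passes to Diana's descendants per capita at each generation.
At generation 1 (Isaac, Victor, Oliver) there are 3 shares of (1)/3 = 1/3 each.
Living: Victor — each takes 1/3.
Deceased: Isaac and Oliver. Their combined 2/3 is pooled and carried to generation 2.
At generation 2 (Tessa, Edmund, Nora, Judith) there are 4 shares of (2/3)/4 = 1/6 each.
Living: Tessa, Edmund, Nora, and Judith — each takes 1/6.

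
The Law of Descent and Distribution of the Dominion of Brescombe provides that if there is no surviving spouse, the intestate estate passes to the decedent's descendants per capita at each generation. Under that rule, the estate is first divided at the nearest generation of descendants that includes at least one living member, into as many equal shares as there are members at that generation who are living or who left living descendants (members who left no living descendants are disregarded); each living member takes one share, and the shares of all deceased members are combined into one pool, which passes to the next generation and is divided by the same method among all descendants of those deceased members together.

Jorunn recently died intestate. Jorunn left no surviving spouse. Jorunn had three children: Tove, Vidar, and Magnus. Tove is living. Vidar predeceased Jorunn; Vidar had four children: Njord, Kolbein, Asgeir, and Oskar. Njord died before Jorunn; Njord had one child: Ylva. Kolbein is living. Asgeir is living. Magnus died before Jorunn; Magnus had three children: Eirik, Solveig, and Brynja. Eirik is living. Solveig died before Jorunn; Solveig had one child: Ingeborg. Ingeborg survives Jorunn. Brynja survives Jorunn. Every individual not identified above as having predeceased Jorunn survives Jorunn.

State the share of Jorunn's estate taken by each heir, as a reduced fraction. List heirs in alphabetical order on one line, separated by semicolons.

There is no surviving spouse, so the entire estate passes to Jorunn's descendants per capita at each generation.
At generation 1 (Tove, Vidar, Magnus) there are 3 shares of (1)/3 = 1/3 each.
Living: Tove — each takes 1/3.
Deceased: Vidar and Magnus. Their combined 2/3 is pooled and carried to generation 2.
At generation 2 (Njord, Kolbein, Asgeir, Oskar, Eirik, Solveig, Brynja) there are 7 shares of (2/3)/7 = 2/21 each.
Living: Kolbein, Asgeir, Oskar, Eirik, and Brynja — each takes 2/21.
Deceased: Njord and Solveig. Their combined 4/21 is pooled and carried to generation 3.
At generation 3 (Ylva, Ingeborg) there are 2 shares of (4/21)/2 = 2/21 each.
Living: Ylva and Ingeborg — each takes 2/21.

Asgeir 2/21; Brynja 2/21; Eirik 2/21; Ingeborg 2/21; Kolbein 2/21; Oskar 2/21; Tove 1/3; Ylva 2/21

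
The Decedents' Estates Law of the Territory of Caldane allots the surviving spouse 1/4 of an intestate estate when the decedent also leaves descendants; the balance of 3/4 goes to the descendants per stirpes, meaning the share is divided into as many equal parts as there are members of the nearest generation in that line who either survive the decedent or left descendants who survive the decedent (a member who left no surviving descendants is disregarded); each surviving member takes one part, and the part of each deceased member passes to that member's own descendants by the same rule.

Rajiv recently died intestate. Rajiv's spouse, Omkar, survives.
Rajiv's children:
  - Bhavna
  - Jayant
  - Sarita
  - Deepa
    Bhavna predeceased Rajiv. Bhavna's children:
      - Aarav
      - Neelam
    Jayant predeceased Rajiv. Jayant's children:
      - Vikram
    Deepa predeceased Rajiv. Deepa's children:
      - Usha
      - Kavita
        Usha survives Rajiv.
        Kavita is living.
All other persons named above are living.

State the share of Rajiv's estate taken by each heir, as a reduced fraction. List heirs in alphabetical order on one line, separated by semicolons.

Omkar, as surviving spouse, takes 1/4.
The remaining 3/4 passes to Rajiv's descendants per stirpes.
The 3/4 is divided into 4 equal shares of 3/16 among Bhavna, Jayant, Sarita, Deepa.
Bhavna predeceased; the 3/16 allotted to Bhavna's branch passes to Bhavna's issue by representation.
The 3/16 is divided into 2 equal shares of 3/32 among Aarav, Neelam.
Aarav is living and takes 3/32.
Neelam is living and takes 3/32.
Jayant predeceased; the 3/16 allotted to Jayant's branch passes to Jayant's issue by representation.
Vikram is the sole taker at this level and receives the full 3/16.
Sarita is living and takes 3/16.
Deepa predeceased; the 3/16 allotted to Deepa's branch passes to Deepa's issue by representation.
The 3/16 is divided into 2 equal shares of 3/32 among Usha, Kavita.
Usha is living and takes 3/32.
Kavita is living and takes 3/32.

Aarav 3/32; Kavita 3/32; Neelam 3/32; Omkar 1/4; Sarita 3/16; Usha 3/32; Vikram 3/16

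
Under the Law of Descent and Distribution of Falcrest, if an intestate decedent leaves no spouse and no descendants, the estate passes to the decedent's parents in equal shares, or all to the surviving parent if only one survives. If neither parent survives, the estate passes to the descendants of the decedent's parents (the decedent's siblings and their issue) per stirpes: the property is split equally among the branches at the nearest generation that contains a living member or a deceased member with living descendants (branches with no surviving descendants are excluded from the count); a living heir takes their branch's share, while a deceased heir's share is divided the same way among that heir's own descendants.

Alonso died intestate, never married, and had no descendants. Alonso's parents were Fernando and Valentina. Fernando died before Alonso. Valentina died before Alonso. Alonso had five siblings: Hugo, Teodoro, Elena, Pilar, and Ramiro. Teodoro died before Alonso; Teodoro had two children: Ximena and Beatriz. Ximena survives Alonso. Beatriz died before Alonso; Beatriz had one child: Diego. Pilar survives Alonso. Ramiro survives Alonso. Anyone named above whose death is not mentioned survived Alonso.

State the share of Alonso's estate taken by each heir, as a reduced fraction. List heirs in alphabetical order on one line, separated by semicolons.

Neither parent survives and there are no descendants, so the estate passes to Alonso's siblings and their issue per stirpes.
The estate is divided into 5 equal shares of 1/5 among Hugo, Teodoro, Elena, Pilar, Ramiro.
Hugo is living and takes 1/5.
Teodoro predeceased; the 1/5 allotted to Teodoro's branch passes to Teodoro's issue by representation.
The 1/5 is divided into 2 equal shares of 1/10 among Ximena, Beatriz.
Ximena is living and takes 1/10.
Beatriz predeceased; the 1/10 allotted to Beatriz's branch passes to Beatriz's issue by representation.
Diego is the sole taker at this level and receives the full 1/10.
Elena is living and takes 1/5.
Pilar is living and takes 1/5.
Ramiro is living and takes 1/5.

Diego 1/10; Elena 1/5; Hugo 1/5; Pilar 1/5; Ramiro 1/5; Ximena 1/10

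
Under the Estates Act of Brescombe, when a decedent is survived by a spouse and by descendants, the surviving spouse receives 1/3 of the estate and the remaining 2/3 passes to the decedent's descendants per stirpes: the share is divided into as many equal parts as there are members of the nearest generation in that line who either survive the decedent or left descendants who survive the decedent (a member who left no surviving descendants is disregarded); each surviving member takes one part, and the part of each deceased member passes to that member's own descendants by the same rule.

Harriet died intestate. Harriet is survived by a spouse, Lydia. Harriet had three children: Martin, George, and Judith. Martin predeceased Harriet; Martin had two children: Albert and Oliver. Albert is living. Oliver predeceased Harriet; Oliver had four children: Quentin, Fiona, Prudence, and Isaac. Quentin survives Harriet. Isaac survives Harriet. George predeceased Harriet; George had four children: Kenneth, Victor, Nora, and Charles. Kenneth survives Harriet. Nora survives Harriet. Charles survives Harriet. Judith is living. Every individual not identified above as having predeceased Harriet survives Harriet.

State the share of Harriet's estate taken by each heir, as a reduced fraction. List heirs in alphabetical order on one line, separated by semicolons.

Lydia, as surviving spouse, takes 1/3.
The remaining 2/3 passes to Harriet's descendants per stirpes.
The 2/3 is divided into 3 equal shares of 2/9 among Martin, George, Judith.
Martin predeceased; the 2/9 allotted to Martin's branch passes to Martin's issue by representation.
The 2/9 is divided into 2 equal shares of 1/9 among Albert, Oliver.
Albert is living and takes 1/9.
Oliver predeceased; the 1/9 allotted to Oliver's branch passes to Oliver's issue by representation.
The 1/9 is divided into 4 equal shares of 1/36 among Quentin, Fiona, Prudence, Isaac.
Quentin is living and takes 1/36.
Fiona is living and takes 1/36.
Prudence is living and takes 1/36.
Isaac is living and takes 1/36.
George predeceased; the 2/9 allotted to George's branch passes to George's issue by representation.
The 2/9 is divided into 4 equal shares of 1/18 among Kenneth, Victor, Nora, Charles.
Kenneth is living and takes 1/18.
Victor is living and takes 1/18.
Nora is living and takes 1/18.
Charles is living and takes 1/18.
Judith is living and takes 2/9.

Albert 1/9; Charles 1/18; Fiona 1/36; Isaac 1/36; Judith 2/9; Kenneth 1/18; Lydia 1/3; Nora 1/18; Prudence 1/36; Quentin 1/36; Victor 1/18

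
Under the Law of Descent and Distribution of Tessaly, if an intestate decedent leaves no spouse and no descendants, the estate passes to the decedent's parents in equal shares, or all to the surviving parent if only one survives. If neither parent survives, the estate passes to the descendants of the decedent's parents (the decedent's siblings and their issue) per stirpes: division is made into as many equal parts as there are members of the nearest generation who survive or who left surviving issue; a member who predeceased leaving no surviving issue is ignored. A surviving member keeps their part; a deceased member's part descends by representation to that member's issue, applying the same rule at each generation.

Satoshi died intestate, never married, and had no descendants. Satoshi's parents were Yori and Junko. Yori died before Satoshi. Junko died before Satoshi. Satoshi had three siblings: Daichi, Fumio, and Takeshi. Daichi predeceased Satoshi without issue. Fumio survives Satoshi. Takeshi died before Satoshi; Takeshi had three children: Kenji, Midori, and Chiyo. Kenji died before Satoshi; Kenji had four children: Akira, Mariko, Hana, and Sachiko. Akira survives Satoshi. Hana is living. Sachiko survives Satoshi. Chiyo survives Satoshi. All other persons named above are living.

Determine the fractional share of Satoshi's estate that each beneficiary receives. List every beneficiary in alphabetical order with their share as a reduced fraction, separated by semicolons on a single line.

Neither parent survives and there are no descendants, so the estate passes to Satoshi's siblings and their issue per stirpes.
Daichi left no surviving issue, so that branch lapses and is disregarded.
The estate is divided into 2 equal shares of 1/2 among Fumio, Takeshi.
Fumio is living and takes 1/2.
Takeshi predeceased; the 1/2 allotted to Takeshi's branch passes to Takeshi's issue by representation.
The 1/2 is divided into 3 equal shares of 1/6 among Kenji, Midori, Chiyo.
Kenji predeceased; the 1/6 allotted to Kenji's branch passes to Kenji's issue by representation.
The 1/6 is divided into 4 equal shares of 1/24 among Akira, Mariko, Hana, Sachiko.
Akira is living and takes 1/24.
Mariko is living and takes 1/24.
Hana is living and takes 1/24.
Sachiko is living and takes 1/24.
Midori is living and takes 1/6.
Chiyo is living and takes 1/6.

Akira 1/24; Chiyo 1/6; Fumio 1/2; Hana 1/24; Mariko 1/24; Midori 1/6; Sachiko 1/24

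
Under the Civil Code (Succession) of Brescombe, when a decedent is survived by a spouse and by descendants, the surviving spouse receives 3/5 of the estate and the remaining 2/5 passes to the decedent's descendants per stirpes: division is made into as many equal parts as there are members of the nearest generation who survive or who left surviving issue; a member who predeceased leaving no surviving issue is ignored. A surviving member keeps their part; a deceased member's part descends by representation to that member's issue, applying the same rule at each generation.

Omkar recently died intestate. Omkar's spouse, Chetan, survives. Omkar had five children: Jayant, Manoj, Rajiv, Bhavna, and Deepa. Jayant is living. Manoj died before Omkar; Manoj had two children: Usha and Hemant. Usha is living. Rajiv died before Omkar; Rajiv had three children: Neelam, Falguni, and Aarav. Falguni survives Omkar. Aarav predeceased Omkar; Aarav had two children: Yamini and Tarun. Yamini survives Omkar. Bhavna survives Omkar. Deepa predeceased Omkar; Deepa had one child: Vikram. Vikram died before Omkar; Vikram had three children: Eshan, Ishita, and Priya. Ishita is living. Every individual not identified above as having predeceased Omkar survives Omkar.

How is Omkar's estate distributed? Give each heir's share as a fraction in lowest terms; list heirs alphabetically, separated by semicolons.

Bhavna 2/25; Chetan 3/5; Eshan 2/75; Falguni 2/75; Hemant 1/25; Ishita 2/75; Jayant 2/25; Neelam 2/75; Priya 2/75; Tarun 1/75; Usha 1/25; Yamini 1/75

Chetan, as surviving spouse, takes 3/5.
The remaining 2/5 passes to Omkar's descendants per stirpes.
The 2/5 is divided into 5 equal shares of 2/25 among Jayant, Manoj, Rajiv, Bhavna, Deepa.
Jayant is living and takes 2/25.
Manoj predeceased; the 2/25 allotted to Manoj's branch passes to Manoj's issue by representation.
The 2/25 is divided into 2 equal shares of 1/25 among Usha, Hemant.
Usha is living and takes 1/25.
Hemant is living and takes 1/25.
Rajiv predeceased; the 2/25 allotted to Rajiv's branch passes to Rajiv's issue by representation.
The 2/25 is divided into 3 equal shares of 2/75 among Neelam, Falguni, Aarav.
Neelam is living and takes 2/75.
Falguni is living and takes 2/75.
Aarav predeceased; the 2/75 allotted to Aarav's branch passes to Aarav's issue by representation.
The 2/75 is divided into 2 equal shares of 1/75 among Yamini, Tarun.
Yamini is living and takes 1/75.
Tarun is living and takes 1/75.
Bhavna is living and takes 2/25.
Deepa predeceased; the 2/25 allotted to Deepa's branch passes to Deepa's issue by representation.
Vikram's line is the sole branch at this level, so the full 2/25 passes to Vikram's issue by representation.
The 2/25 is divided into 3 equal shares of 2/75 among Eshan, Ishita, Priya.
Eshan is living and takes 2/75.
Ishita is living and takes 2/75.
Priya is living and takes 2/75.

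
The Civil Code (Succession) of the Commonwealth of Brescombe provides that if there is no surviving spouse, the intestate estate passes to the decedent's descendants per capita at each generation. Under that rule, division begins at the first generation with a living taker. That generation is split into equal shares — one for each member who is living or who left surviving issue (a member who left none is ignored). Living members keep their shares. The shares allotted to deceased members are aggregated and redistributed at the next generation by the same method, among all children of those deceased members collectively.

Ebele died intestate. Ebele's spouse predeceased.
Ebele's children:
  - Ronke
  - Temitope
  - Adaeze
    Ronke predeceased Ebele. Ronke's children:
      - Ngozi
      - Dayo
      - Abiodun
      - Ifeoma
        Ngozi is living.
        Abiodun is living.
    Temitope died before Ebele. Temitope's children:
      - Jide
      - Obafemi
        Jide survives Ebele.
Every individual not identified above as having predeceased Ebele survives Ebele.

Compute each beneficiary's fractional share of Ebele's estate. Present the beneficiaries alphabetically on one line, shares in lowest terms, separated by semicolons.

Abiodun 1/9; Adaeze 1/3; Dayo 1/9; Ifeoma 1/9; Jide 1/9; Ngozi 1/9; Obafemi 1/9

There is no surviving spouse, so the entire estate passes to Ebele's descendants per capita at each generation.
At generation 1 (Ronke, Temitope, Adaeze) there are 3 shares of (1)/3 = 1/3 each.
Living: Adaeze — each takes 1/3.
Deceased: Ronke and Temitope. Their combined 2/3 is pooled and carried to generation 2.
At generation 2 (Ngozi, Dayo, Abiodun, Ifeoma, Jide, Obafemi) there are 6 shares of (2/3)/6 = 1/9 each.
Living: Ngozi, Dayo, Abiodun, Ifeoma, Jide, and Obafemi — each takes 1/9.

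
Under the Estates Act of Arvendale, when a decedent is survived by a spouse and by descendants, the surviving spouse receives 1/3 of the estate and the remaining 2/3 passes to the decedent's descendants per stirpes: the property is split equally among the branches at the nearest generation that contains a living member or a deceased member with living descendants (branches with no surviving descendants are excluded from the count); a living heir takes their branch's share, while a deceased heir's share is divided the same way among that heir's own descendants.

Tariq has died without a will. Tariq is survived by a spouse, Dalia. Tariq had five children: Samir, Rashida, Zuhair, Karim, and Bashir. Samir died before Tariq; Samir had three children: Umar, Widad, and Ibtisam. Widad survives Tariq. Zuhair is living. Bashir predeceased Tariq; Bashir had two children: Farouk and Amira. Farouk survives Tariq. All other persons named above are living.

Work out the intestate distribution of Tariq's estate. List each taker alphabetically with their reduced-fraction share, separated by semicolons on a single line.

Amira 1/15; Dalia 1/3; Farouk 1/15; Ibtisam 2/45; Karim 2/15; Rashida 2/15; Umar 2/45; Widad 2/45; Zuhair 2/15

Dalia, as surviving spouse, takes 1/3.
The remaining 2/3 passes to Tariq's descendants per stirpes.
The 2/3 is divided into 5 equal shares of 2/15 among Samir, Rashida, Zuhair, Karim, Bashir.
Samir predeceased; the 2/15 allotted to Samir's branch passes to Samir's issue by representation.
The 2/15 is divided into 3 equal shares of 2/45 among Umar, Widad, Ibtisam.
Umar is living and takes 2/45.
Widad is living and takes 2/45.
Ibtisam is living and takes 2/45.
Rashida is living and takes 2/15.
Zuhair is living and takes 2/15.
Karim is living and takes 2/15.
Bashir predeceased; the 2/15 allotted to Bashir's branch passes to Bashir's issue by representation.
The 2/15 is divided into 2 equal shares of 1/15 among Farouk, Amira.
Farouk is living and takes 1/15.
Amira is living and takes 1/15.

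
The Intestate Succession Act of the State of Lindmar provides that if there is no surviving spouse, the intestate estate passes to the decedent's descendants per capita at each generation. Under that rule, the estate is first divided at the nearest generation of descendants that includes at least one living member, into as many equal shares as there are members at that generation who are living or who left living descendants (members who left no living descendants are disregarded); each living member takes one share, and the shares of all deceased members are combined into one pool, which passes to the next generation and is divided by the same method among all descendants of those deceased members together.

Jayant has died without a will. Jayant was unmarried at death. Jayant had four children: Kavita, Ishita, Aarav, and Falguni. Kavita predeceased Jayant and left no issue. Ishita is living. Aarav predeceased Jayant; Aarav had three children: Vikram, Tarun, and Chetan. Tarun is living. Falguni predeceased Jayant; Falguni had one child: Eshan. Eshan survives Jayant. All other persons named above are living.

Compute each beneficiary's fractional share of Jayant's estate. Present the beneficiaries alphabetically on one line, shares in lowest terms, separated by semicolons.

There is no surviving spouse, so the entire estate passes to Jayant's descendants per capita at each generation.
At generation 1 (Ishita, Aarav, Falguni) there are 3 shares of (1)/3 = 1/3 each.
Living: Ishita — each takes 1/3.
Deceased: Aarav and Falguni. Their combined 2/3 is pooled and carried to generation 2.
At generation 2 (Vikram, Tarun, Chetan, Eshan) there are 4 shares of (2/3)/4 = 1/6 each.
Living: Vikram, Tarun, Chetan, and Eshan — each takes 1/6.

Chetan 1/6; Eshan 1/6; Ishita 1/3; Tarun 1/6; Vikram 1/6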